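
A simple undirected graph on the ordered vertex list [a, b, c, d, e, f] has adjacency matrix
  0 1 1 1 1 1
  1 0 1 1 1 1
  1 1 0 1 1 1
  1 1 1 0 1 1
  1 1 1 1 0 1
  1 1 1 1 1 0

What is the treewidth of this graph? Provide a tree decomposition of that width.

Treewidth 5.
One optimal decomposition is:
Bags: B1 = {a, b, c, d, e, f}
Tree: (single bag)

With just one bag of size 6, the width is 6 − 1 = 5, so tw(G) ≤ 5. Conversely, {a, b, c, d, e, f} is a clique of size 6, and the vertices of any clique must share a bag in every tree decomposition; so some bag has ≥ 6 vertices and tw(G) ≥ 5. Hence tw(G) = 5 exactly.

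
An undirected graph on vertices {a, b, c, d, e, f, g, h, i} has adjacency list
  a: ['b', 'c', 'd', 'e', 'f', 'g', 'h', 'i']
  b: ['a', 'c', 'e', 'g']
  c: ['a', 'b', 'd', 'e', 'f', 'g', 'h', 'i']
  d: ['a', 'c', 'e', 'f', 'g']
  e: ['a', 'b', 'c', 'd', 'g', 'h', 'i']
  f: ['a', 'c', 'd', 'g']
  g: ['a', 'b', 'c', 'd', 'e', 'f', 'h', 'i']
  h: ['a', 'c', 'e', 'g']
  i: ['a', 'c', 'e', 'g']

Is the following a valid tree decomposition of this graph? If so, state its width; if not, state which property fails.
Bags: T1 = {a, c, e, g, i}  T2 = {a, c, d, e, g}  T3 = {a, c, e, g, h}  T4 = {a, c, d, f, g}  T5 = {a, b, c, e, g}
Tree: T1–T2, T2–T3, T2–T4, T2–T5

Every vertex of G appears in some bag (union = {a, b, c, d, e, f, g, h, i}); every edge is covered by a bag; and for each vertex v the set of bags containing v is connected in the bag tree. The decomposition is therefore valid. The largest bag has 5 vertices, so the width is 4.

Yes; width 4.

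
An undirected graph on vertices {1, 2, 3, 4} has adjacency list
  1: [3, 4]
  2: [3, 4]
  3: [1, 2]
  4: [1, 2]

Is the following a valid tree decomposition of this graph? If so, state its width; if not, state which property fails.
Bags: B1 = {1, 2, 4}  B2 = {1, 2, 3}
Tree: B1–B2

Checking the three conditions: (i) the bags cover all of {1, 2, 3, 4}; (ii) for each edge, some bag contains both endpoints; (iii) the bags containing any fixed vertex form a subtree. All hold, so the decomposition is valid with width 3 − 1 = 2.

Yes; width 2.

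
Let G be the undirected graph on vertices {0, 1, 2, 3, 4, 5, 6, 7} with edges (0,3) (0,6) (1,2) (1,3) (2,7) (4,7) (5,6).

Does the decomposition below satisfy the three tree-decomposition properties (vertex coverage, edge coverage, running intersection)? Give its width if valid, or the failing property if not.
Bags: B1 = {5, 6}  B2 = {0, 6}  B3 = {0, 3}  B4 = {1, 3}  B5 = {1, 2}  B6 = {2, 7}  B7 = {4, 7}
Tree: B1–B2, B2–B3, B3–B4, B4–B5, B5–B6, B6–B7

Vertex coverage: the bags together contain {0, 1, 2, 3, 4, 5, 6, 7}, the full vertex set. Edge coverage: each edge of G has both endpoints in at least one bag. Running intersection: for every vertex, the bags containing it form a connected subtree. All three properties hold, so this is a valid tree decomposition of width max|bag| − 1 = 1, and hence tw(G) ≤ 1.

Yes; width 1.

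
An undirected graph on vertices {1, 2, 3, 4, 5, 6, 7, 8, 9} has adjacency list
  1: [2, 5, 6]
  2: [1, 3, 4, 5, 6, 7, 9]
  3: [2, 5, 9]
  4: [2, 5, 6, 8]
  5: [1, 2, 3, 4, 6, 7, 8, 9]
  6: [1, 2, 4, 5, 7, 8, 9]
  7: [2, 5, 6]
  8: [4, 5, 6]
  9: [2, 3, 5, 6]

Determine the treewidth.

A width-3 tree decomposition is:
Bags: B1 = {2, 5, 6, 7}  B2 = {2, 5, 6, 9}  B3 = {1, 2, 5, 6}  B4 = {2, 3, 5, 9}  B5 = {2, 4, 5, 6}  B6 = {4, 5, 6, 8}
Tree: B1–B2, B2–B3, B2–B4, B1–B5, B5–B6
Every bag has size at most 4, so the width is 4 − 1 = 3 and tw(G) ≤ 3. On the other hand G contains the 4-clique {4, 5, 6, 8}. A clique must lie in a single bag of any decomposition, so no decomposition can have width below 3. Hence tw(G) = 3 exactly.

3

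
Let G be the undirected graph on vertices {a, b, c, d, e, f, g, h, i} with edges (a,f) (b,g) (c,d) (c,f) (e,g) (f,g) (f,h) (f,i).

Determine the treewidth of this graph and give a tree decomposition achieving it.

Each bag holds 2 vertices, so the decomposition has width 1, which upper-bounds the treewidth. Since G has at least one edge (e.g. f–c), it is not an edgeless graph, so tw(G) ≥ 1. Hence tw(G) = 1 exactly.

Treewidth 1.
Bags: B1 = {c, f}  B2 = {a, f}  B3 = {c, d}  B4 = {f, i}  B5 = {f, h}  B6 = {f, g}  B7 = {e, g}  B8 = {b, g}
Tree: B1–B2, B1–B3, B2–B4, B2–B5, B2–B6, B6–B7, B7–B8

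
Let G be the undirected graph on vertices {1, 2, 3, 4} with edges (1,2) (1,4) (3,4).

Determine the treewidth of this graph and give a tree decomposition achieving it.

Treewidth 1.
Bags: B1 = {3, 4}  B2 = {1, 4}  B3 = {1, 2}
Tree: B1–B2, B2–B3

Every bag has size at most 2, so the width is 2 − 1 = 1 and tw(G) ≤ 1. Any graph with an edge has treewidth ≥ 1, and G has the edge 3–4. Hence tw(G) = 1 exactly.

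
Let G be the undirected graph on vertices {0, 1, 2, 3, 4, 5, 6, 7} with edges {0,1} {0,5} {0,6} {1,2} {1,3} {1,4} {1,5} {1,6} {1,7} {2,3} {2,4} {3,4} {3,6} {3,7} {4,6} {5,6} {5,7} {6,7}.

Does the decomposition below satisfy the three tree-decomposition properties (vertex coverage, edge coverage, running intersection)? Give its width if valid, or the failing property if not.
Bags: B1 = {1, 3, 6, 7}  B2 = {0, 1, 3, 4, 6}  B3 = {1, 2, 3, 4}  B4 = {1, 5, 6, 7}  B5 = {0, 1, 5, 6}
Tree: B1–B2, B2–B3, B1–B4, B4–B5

A tree decomposition must satisfy three properties: every vertex lies in some bag; for every edge, both endpoints lie together in some bag; and for every vertex, the bags containing it form a connected subtree. Here bags containing vertex 0 are not connected in the tree, so the decomposition is invalid.

No — bags containing vertex 0 are not connected in the tree.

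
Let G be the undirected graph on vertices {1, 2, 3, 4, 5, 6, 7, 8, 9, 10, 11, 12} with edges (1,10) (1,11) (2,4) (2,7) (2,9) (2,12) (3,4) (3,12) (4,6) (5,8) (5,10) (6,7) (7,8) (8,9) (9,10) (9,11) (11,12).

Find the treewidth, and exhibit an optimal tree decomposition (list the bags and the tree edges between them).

Every bag has size at most 4, so the width is 4 − 1 = 3 and tw(G) ≤ 3. For the lower bound: the 4 vertex sets {3,4,6}, {7}, {2}, {8,9,11,12} are disjoint, each induces a connected subgraph, and every pair is joined by at least one edge of G. Contracting each set to a single vertex therefore yields K_{4} as a minor, and since treewidth is minor-monotone, tw(G) ≥ tw(K_{4}) = 3. The upper and lower bounds meet at 3, so that is the treewidth.

Treewidth 3.
One such decomposition:
Bags: B1 = {3, 4, 6, 7}  B2 = {2, 3, 4, 7}  B3 = {2, 3, 7, 12}  B4 = {2, 7, 8, 12}  B5 = {2, 8, 9, 12}  B6 = {8, 9, 11, 12}  B7 = {5, 8, 9, 11}  B8 = {5, 9, 10, 11}  B9 = {1, 5, 10, 11}
Tree: B1–B2, B2–B3, B3–B4, B4–B5, B5–B6, B6–B7, B7–B8, B8–B9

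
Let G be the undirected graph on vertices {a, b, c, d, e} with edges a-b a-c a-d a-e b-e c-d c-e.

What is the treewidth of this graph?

2

A width-2 tree decomposition is:
Bags: B1 = {a, c, d}  B2 = {a, c, e}  B3 = {a, b, e}
Tree: B1–B2, B2–B3
Each bag holds 3 vertices, so the decomposition has width 2, which upper-bounds the treewidth. For the lower bound, the 3 vertices {a, c, d} are pairwise adjacent, and any tree decomposition puts a clique entirely inside one bag — forcing width ≥ 2. Therefore the treewidth is 2.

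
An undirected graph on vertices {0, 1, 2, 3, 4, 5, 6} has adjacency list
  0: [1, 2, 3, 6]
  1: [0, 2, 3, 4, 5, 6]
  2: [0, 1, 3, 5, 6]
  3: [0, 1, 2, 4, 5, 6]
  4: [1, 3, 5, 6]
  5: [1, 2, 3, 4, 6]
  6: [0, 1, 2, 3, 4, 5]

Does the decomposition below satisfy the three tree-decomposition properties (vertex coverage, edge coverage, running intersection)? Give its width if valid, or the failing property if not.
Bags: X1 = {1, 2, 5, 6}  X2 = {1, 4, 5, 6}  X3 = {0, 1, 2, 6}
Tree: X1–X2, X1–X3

A tree decomposition must satisfy three properties: every vertex lies in some bag; for every edge, both endpoints lie together in some bag; and for every vertex, the bags containing it form a connected subtree. Here vertex 3 appears in no bag, so the decomposition is invalid.

No — vertex 3 appears in no bag.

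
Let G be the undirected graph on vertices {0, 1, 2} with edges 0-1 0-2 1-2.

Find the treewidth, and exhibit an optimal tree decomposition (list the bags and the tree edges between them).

Treewidth 2.
One such decomposition:
Bags: B1 = {0, 1, 2}
Tree: (single bag)

With just one bag of size 3, the width is 3 − 1 = 2, so tw(G) ≤ 2. On the other hand G contains the 3-clique {0, 1, 2}. A clique must lie in a single bag of any decomposition, so no decomposition can have width below 2. Hence tw(G) = 2 exactly.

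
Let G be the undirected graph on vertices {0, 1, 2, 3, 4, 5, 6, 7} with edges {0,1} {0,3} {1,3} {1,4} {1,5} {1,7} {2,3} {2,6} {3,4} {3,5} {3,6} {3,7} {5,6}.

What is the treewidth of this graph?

A width-2 tree decomposition is:
Bags: B1 = {2, 3, 6}  B2 = {3, 5, 6}  B3 = {1, 3, 5}  B4 = {0, 1, 3}  B5 = {1, 3, 4}  B6 = {1, 3, 7}
Tree: B1–B2, B2–B3, B3–B4, B4–B5, B4–B6
The largest bag has 3 vertices, giving width 2; this decomposition certifies tw(G) ≤ 2. On the other hand G contains the 3-clique {0, 1, 3}. A clique must lie in a single bag of any decomposition, so no decomposition can have width below 2. The upper and lower bounds meet at 2, so that is the treewidth.

2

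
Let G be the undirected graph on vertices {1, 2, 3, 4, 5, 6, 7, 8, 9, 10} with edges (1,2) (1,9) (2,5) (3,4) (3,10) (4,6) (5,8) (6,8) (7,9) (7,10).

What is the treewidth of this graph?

A width-2 tree decomposition is:
Bags: B1 = {2, 5, 8}  B2 = {1, 2, 8}  B3 = {1, 8, 9}  B4 = {7, 8, 9}  B5 = {7, 8, 10}  B6 = {3, 8, 10}  B7 = {3, 4, 8}  B8 = {4, 6, 8}
Tree: B1–B2, B2–B3, B3–B4, B4–B5, B5–B6, B6–B7, B7–B8
Each bag holds 3 vertices, so the decomposition has width 2, which upper-bounds the treewidth. The edges 8–5–2–1–9–7–10–3–4–6–8 form a cycle, so G is not a tree and its treewidth is at least 2. Therefore the treewidth is 2.

2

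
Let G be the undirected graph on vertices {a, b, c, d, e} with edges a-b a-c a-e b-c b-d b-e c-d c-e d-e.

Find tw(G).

A width-3 tree decomposition is:
Bags: B1 = {a, b, c, e}  B2 = {b, c, d, e}
Tree: B1–B2
Every bag has size at most 4, so the width is 4 − 1 = 3 and tw(G) ≤ 3. For the lower bound, the 4 vertices {b, c, d, e} are pairwise adjacent, and any tree decomposition puts a clique entirely inside one bag — forcing width ≥ 3. Combining the bounds, tw(G) = 3.

3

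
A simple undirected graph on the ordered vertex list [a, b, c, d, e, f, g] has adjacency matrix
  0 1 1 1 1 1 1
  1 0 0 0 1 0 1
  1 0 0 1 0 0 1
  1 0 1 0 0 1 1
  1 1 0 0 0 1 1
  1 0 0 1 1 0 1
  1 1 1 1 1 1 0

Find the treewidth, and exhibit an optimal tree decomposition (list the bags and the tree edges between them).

Each bag holds 4 vertices, so the decomposition has width 3, which upper-bounds the treewidth. For the lower bound, the 4 vertices {a, c, d, g} are pairwise adjacent, and any tree decomposition puts a clique entirely inside one bag — forcing width ≥ 3. Hence tw(G) = 3 exactly.

Treewidth 3.
One optimal decomposition is:
Bags: B1 = {a, d, f, g}  B2 = {a, e, f, g}  B3 = {a, b, e, g}  B4 = {a, c, d, g}
Tree: B1–B2, B2–B3, B1–B4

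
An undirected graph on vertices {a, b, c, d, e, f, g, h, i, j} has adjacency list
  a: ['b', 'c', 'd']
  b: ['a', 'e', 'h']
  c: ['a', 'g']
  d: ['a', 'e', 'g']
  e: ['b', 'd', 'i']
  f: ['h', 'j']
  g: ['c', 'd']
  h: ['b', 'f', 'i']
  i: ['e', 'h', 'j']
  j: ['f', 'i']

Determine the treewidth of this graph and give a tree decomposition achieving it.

The largest bag has 3 vertices, giving width 2; this decomposition certifies tw(G) ≤ 2. For the lower bound, G contains the cycle f–j–i–h–f, so G is not a forest; only forests have treewidth ≤ 1, hence tw(G) ≥ 2. Combining the bounds, tw(G) = 2.

Treewidth 2.
Bags: B1 = {f, h, j}  B2 = {h, i, j}  B3 = {b, h, i}  B4 = {b, e, i}  B5 = {a, b, e}  B6 = {a, d, e}  B7 = {a, c, d}  B8 = {c, d, g}
Tree: B1–B2, B2–B3, B3–B4, B4–B5, B5–B6, B6–B7, B7–B8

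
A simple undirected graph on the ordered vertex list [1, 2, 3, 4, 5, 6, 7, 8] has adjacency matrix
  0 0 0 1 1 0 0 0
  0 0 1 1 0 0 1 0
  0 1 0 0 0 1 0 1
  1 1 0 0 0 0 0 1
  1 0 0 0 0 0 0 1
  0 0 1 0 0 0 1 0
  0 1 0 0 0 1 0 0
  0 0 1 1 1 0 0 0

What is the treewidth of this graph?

2

A width-2 tree decomposition is:
Bags: B1 = {1, 4, 5}  B2 = {4, 5, 8}  B3 = {2, 4, 8}  B4 = {2, 3, 8}  B5 = {2, 3, 7}  B6 = {3, 6, 7}
Tree: B1–B2, B2–B3, B3–B4, B4–B5, B5–B6
Each bag holds 3 vertices, so the decomposition has width 2, which upper-bounds the treewidth. Since 1–5–8–4–1 is a cycle in G, G is not acyclic. Forests are exactly the graphs of treewidth ≤ 1, so tw(G) ≥ 2. Therefore the treewidth is 2.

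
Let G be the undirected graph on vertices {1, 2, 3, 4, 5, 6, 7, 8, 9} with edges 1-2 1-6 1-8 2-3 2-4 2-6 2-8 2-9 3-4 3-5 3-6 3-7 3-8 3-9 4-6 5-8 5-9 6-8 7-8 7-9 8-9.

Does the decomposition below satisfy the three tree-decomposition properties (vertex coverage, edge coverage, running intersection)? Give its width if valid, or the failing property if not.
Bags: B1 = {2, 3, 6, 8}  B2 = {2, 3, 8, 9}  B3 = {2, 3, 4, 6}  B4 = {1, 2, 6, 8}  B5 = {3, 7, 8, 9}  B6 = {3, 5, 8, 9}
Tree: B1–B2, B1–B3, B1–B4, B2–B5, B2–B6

Yes; width 3.

Vertex coverage: the bags together contain {1, 2, 3, 4, 5, 6, 7, 8, 9}, the full vertex set. Edge coverage: each edge of G has both endpoints in at least one bag. Running intersection: for every vertex, the bags containing it form a connected subtree. All three properties hold, so this is a valid tree decomposition of width max|bag| − 1 = 3, and hence tw(G) ≤ 3.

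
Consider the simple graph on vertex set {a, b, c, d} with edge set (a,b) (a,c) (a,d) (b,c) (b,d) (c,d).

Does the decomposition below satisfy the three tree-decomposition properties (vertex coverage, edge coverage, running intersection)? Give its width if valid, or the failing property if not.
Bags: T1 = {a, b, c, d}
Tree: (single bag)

Vertex coverage: the bags together contain {a, b, c, d}, the full vertex set. Edge coverage: each edge of G has both endpoints in at least one bag. Running intersection: for every vertex, the bags containing it form a connected subtree. All three properties hold, so this is a valid tree decomposition of width max|bag| − 1 = 3, and hence tw(G) ≤ 3.

Yes; width 3.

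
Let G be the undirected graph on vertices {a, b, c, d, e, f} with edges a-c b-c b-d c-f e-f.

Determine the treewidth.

A width-1 tree decomposition is:
Bags: B1 = {a, c}  B2 = {b, c}  B3 = {c, f}  B4 = {b, d}  B5 = {e, f}
Tree: B1–B2, B1–B3, B2–B4, B3–B5
Each bag holds 2 vertices, so the decomposition has width 1, which upper-bounds the treewidth. Since G has at least one edge (e.g. a–c), it is not an edgeless graph, so tw(G) ≥ 1. Therefore the treewidth is 1.

1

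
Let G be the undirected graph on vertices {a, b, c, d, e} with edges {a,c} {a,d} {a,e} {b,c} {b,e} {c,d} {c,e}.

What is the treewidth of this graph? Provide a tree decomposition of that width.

Treewidth 2.
One such decomposition:
Bags: B1 = {a, c, d}  B2 = {a, c, e}  B3 = {b, c, e}
Tree: B1–B2, B2–B3

Every bag has size at most 3, so the width is 3 − 1 = 2 and tw(G) ≤ 2. Conversely, {a, c, d} is a clique of size 3, and the vertices of any clique must share a bag in every tree decomposition; so some bag has ≥ 3 vertices and tw(G) ≥ 2. Combining the bounds, tw(G) = 2.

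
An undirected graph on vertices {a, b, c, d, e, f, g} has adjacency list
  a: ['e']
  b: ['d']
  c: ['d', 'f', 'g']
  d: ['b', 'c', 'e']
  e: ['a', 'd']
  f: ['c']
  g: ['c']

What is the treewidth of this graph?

A width-1 tree decomposition is:
Bags: B1 = {d, e}  B2 = {b, d}  B3 = {a, e}  B4 = {c, d}  B5 = {c, f}  B6 = {c, g}
Tree: B1–B2, B1–B3, B1–B4, B4–B5, B5–B6
Every bag has size at most 2, so the width is 2 − 1 = 1 and tw(G) ≤ 1. Since G has at least one edge (e.g. e–d), it is not an edgeless graph, so tw(G) ≥ 1. The upper and lower bounds meet at 1, so that is the treewidth.

1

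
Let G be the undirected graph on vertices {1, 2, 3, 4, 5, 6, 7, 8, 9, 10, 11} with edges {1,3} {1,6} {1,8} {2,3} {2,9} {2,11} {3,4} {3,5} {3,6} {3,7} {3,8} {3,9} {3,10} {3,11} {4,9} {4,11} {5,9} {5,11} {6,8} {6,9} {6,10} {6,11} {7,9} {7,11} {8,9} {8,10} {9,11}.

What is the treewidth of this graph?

A width-3 tree decomposition is:
Bags: B1 = {3, 6, 9, 11}  B2 = {2, 3, 9, 11}  B3 = {3, 6, 8, 9}  B4 = {3, 4, 9, 11}  B5 = {3, 7, 9, 11}  B6 = {1, 3, 6, 8}  B7 = {3, 6, 8, 10}  B8 = {3, 5, 9, 11}
Tree: B1–B2, B1–B3, B1–B4, B1–B5, B3–B6, B6–B7, B5–B8
Each bag holds 4 vertices, so the decomposition has width 3, which upper-bounds the treewidth. On the other hand G contains the 4-clique {1, 3, 6, 8}. A clique must lie in a single bag of any decomposition, so no decomposition can have width below 3. Hence tw(G) = 3 exactly.

3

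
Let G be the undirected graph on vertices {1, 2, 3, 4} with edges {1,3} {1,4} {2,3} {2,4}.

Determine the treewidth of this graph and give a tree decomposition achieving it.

Each bag holds 3 vertices, so the decomposition has width 2, which upper-bounds the treewidth. The edges 3–2–4–1–3 form a cycle, so G is not a tree and its treewidth is at least 2. Combining the bounds, tw(G) = 2.

Treewidth 2.
One optimal decomposition is:
Bags: B1 = {2, 3, 4}  B2 = {1, 3, 4}
Tree: B1–B2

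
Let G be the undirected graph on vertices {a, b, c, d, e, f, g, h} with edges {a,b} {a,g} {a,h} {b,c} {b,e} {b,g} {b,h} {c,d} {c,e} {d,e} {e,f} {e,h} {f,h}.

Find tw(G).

A width-2 tree decomposition is:
Bags: B1 = {a, b, h}  B2 = {a, b, g}  B3 = {b, e, h}  B4 = {e, f, h}  B5 = {b, c, e}  B6 = {c, d, e}
Tree: B1–B2, B1–B3, B3–B4, B3–B5, B5–B6
Each bag holds 3 vertices, so the decomposition has width 2, which upper-bounds the treewidth. On the other hand G contains the 3-clique {c, d, e}. A clique must lie in a single bag of any decomposition, so no decomposition can have width below 2. Hence tw(G) = 2 exactly.

2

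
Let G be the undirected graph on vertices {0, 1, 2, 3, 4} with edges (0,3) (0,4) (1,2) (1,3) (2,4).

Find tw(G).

2

A width-2 tree decomposition is:
Bags: B1 = {0, 1, 3}  B2 = {0, 1, 4}  B3 = {1, 2, 4}
Tree: B1–B2, B2–B3
The largest bag has 3 vertices, giving width 2; this decomposition certifies tw(G) ≤ 2. For the lower bound, G contains the cycle 1–3–0–4–2–1, so G is not a forest; only forests have treewidth ≤ 1, hence tw(G) ≥ 2. Hence tw(G) = 2 exactly.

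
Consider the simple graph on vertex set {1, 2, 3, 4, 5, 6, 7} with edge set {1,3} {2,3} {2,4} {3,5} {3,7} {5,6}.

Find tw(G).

A width-1 tree decomposition is:
Bags: B1 = {2, 3}  B2 = {1, 3}  B3 = {3, 5}  B4 = {5, 6}  B5 = {3, 7}  B6 = {2, 4}
Tree: B1–B2, B2–B3, B3–B4, B1–B5, B1–B6
Each bag holds 2 vertices, so the decomposition has width 1, which upper-bounds the treewidth. G has an edge, so its treewidth is at least 1. Hence tw(G) = 1 exactly.

1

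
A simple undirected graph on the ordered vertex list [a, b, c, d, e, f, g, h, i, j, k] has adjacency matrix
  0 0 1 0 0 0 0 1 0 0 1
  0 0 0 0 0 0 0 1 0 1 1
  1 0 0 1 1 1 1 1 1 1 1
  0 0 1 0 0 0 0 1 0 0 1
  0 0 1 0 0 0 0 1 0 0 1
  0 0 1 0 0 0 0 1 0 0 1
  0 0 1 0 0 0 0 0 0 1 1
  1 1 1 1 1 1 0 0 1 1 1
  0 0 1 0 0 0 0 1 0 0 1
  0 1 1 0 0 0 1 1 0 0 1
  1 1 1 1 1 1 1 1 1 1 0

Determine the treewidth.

A width-3 tree decomposition is:
Bags: B1 = {c, e, h, k}  B2 = {c, h, j, k}  B3 = {c, g, j, k}  B4 = {c, f, h, k}  B5 = {a, c, h, k}  B6 = {c, d, h, k}  B7 = {b, h, j, k}  B8 = {c, h, i, k}
Tree: B1–B2, B2–B3, B2–B4, B2–B5, B2–B6, B2–B7, B1–B8
Every bag has size at most 4, so the width is 4 − 1 = 3 and tw(G) ≤ 3. On the other hand G contains the 4-clique {c, g, j, k}. A clique must lie in a single bag of any decomposition, so no decomposition can have width below 3. Hence tw(G) = 3 exactly.

3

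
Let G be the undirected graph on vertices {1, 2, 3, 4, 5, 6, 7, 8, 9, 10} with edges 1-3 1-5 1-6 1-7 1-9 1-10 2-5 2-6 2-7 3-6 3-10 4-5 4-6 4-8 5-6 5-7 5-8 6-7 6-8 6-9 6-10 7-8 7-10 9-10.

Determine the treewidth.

A width-3 tree decomposition is:
Bags: B1 = {1, 6, 7, 10}  B2 = {1, 6, 9, 10}  B3 = {1, 5, 6, 7}  B4 = {2, 5, 6, 7}  B5 = {5, 6, 7, 8}  B6 = {4, 5, 6, 8}  B7 = {1, 3, 6, 10}
Tree: B1–B2, B1–B3, B3–B4, B4–B5, B5–B6, B2–B7
Every bag has size at most 4, so the width is 4 − 1 = 3 and tw(G) ≤ 3. On the other hand G contains the 4-clique {4, 5, 6, 8}. A clique must lie in a single bag of any decomposition, so no decomposition can have width below 3. Combining the bounds, tw(G) = 3.

3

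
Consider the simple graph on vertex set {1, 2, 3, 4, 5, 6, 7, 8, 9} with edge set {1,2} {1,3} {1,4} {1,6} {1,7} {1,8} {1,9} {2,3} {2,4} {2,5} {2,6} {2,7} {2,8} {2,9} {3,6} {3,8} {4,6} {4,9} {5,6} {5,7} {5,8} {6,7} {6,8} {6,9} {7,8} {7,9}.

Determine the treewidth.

4

A width-4 tree decomposition is:
Bags: B1 = {2, 5, 6, 7, 8}  B2 = {1, 2, 6, 7, 8}  B3 = {1, 2, 6, 7, 9}  B4 = {1, 2, 4, 6, 9}  B5 = {1, 2, 3, 6, 8}
Tree: B1–B2, B2–B3, B3–B4, B2–B5
Every bag has size at most 5, so the width is 5 − 1 = 4 and tw(G) ≤ 4. On the other hand G contains the 5-clique {1, 2, 3, 6, 8}. A clique must lie in a single bag of any decomposition, so no decomposition can have width below 4. The upper and lower bounds meet at 4, so that is the treewidth.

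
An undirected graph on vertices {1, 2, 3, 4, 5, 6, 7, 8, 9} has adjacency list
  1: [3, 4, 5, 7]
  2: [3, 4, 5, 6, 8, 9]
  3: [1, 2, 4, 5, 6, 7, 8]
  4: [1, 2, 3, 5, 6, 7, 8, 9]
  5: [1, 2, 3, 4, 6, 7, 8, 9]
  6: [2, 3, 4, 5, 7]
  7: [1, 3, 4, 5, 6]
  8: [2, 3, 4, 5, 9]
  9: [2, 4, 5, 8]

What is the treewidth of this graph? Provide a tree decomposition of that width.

Each bag holds 5 vertices, so the decomposition has width 4, which upper-bounds the treewidth. Conversely, {2, 4, 5, 8, 9} is a clique of size 5, and the vertices of any clique must share a bag in every tree decomposition; so some bag has ≥ 5 vertices and tw(G) ≥ 4. Therefore the treewidth is 4.

Treewidth 4.
Bags: B1 = {2, 3, 4, 5, 6}  B2 = {3, 4, 5, 6, 7}  B3 = {1, 3, 4, 5, 7}  B4 = {2, 3, 4, 5, 8}  B5 = {2, 4, 5, 8, 9}
Tree: B1–B2, B2–B3, B1–B4, B4–B5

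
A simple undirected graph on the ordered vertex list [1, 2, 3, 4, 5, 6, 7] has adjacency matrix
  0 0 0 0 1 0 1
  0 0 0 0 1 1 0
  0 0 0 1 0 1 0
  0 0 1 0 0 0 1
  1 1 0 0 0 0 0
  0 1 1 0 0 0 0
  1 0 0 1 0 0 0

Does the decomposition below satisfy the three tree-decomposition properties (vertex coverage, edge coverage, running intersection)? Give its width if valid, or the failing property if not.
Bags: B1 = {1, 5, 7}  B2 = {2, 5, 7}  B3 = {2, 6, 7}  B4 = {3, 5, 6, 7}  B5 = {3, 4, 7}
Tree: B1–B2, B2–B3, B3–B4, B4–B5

A tree decomposition must satisfy three properties: every vertex lies in some bag; for every edge, both endpoints lie together in some bag; and for every vertex, the bags containing it form a connected subtree. Here bags containing vertex 5 are not connected in the tree, so the decomposition is invalid.

No — bags containing vertex 5 are not connected in the tree.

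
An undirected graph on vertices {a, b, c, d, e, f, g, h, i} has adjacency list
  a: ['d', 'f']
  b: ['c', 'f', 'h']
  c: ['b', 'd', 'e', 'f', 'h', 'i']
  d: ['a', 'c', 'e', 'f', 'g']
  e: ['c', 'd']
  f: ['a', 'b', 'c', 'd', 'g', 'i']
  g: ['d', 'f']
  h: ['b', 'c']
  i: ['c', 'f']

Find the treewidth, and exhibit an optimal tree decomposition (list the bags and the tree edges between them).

Treewidth 2.
One optimal decomposition is:
Bags: B1 = {b, c, f}  B2 = {c, d, f}  B3 = {a, d, f}  B4 = {d, f, g}  B5 = {c, d, e}  B6 = {b, c, h}  B7 = {c, f, i}
Tree: B1–B2, B2–B3, B3–B4, B2–B5, B1–B6, B1–B7

Every bag has size at most 3, so the width is 3 − 1 = 2 and tw(G) ≤ 2. Conversely, {c, d, e} is a clique of size 3, and the vertices of any clique must share a bag in every tree decomposition; so some bag has ≥ 3 vertices and tw(G) ≥ 2. Hence tw(G) = 2 exactly.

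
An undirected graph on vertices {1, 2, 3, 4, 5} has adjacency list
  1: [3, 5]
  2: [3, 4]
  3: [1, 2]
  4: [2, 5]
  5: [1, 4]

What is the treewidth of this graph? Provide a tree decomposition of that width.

Treewidth 2.
One optimal decomposition is:
Bags: B1 = {2, 3, 4}  B2 = {3, 4, 5}  B3 = {1, 3, 5}
Tree: B1–B2, B2–B3

Every bag has size at most 3, so the width is 3 − 1 = 2 and tw(G) ≤ 2. Since 3–2–4–5–1–3 is a cycle in G, G is not acyclic. Forests are exactly the graphs of treewidth ≤ 1, so tw(G) ≥ 2. Therefore the treewidth is 2.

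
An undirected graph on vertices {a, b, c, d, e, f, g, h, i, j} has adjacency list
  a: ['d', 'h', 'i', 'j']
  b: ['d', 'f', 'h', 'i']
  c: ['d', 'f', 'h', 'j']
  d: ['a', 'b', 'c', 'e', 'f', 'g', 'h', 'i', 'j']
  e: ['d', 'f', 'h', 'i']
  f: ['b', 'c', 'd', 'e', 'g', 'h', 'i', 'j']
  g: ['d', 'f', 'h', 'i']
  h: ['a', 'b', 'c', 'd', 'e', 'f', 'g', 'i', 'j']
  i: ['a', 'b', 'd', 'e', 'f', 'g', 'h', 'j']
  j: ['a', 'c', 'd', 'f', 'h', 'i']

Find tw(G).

A width-4 tree decomposition is:
Bags: B1 = {c, d, f, h, j}  B2 = {d, f, h, i, j}  B3 = {b, d, f, h, i}  B4 = {a, d, h, i, j}  B5 = {d, f, g, h, i}  B6 = {d, e, f, h, i}
Tree: B1–B2, B2–B3, B2–B4, B2–B5, B5–B6
Every bag has size at most 5, so the width is 5 − 1 = 4 and tw(G) ≤ 4. Conversely, {a, d, h, i, j} is a clique of size 5, and the vertices of any clique must share a bag in every tree decomposition; so some bag has ≥ 5 vertices and tw(G) ≥ 4. The upper and lower bounds meet at 4, so that is the treewidth.

4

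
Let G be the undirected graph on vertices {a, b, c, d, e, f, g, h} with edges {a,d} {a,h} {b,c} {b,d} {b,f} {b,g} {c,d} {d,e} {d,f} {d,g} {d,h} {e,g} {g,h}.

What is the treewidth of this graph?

2

A width-2 tree decomposition is:
Bags: B1 = {b, d, g}  B2 = {d, g, h}  B3 = {b, c, d}  B4 = {d, e, g}  B5 = {a, d, h}  B6 = {b, d, f}
Tree: B1–B2, B1–B3, B2–B4, B2–B5, B1–B6
The largest bag has 3 vertices, giving width 2; this decomposition certifies tw(G) ≤ 2. On the other hand G contains the 3-clique {d, e, g}. A clique must lie in a single bag of any decomposition, so no decomposition can have width below 2. Therefore the treewidth is 2.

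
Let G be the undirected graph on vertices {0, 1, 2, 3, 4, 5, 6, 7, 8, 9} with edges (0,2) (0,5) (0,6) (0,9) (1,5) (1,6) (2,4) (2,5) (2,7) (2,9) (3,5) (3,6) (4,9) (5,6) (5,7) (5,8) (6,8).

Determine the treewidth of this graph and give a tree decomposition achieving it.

Treewidth 2.
One such decomposition:
Bags: B1 = {1, 5, 6}  B2 = {0, 5, 6}  B3 = {0, 2, 5}  B4 = {0, 2, 9}  B5 = {2, 4, 9}  B6 = {3, 5, 6}  B7 = {5, 6, 8}  B8 = {2, 5, 7}
Tree: B1–B2, B2–B3, B3–B4, B4–B5, B1–B6, B1–B7, B3–B8

The largest bag has 3 vertices, giving width 2; this decomposition certifies tw(G) ≤ 2. Conversely, {0, 2, 9} is a clique of size 3, and the vertices of any clique must share a bag in every tree decomposition; so some bag has ≥ 3 vertices and tw(G) ≥ 2. Hence tw(G) = 2 exactly.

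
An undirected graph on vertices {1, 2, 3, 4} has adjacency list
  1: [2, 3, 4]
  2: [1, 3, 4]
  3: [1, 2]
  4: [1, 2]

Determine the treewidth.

A width-2 tree decomposition is:
Bags: B1 = {1, 2, 3}  B2 = {1, 2, 4}
Tree: B1–B2
Every bag has size at most 3, so the width is 3 − 1 = 2 and tw(G) ≤ 2. Conversely, {1, 2, 3} is a clique of size 3, and the vertices of any clique must share a bag in every tree decomposition; so some bag has ≥ 3 vertices and tw(G) ≥ 2. Therefore the treewidth is 2.

2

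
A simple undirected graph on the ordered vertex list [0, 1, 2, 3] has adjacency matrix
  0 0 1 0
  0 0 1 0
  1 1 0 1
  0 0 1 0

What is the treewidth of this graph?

1

A width-1 tree decomposition is:
Bags: B1 = {2, 3}  B2 = {0, 2}  B3 = {1, 2}
Tree: B1–B2, B1–B3
Every bag has size at most 2, so the width is 2 − 1 = 1 and tw(G) ≤ 1. G has an edge, so its treewidth is at least 1. Hence tw(G) = 1 exactly.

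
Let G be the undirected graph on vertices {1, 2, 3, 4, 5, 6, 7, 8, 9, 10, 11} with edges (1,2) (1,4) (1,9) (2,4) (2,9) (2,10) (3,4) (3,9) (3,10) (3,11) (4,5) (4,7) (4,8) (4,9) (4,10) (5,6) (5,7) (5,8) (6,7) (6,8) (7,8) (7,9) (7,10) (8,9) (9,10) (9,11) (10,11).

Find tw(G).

3

A width-3 tree decomposition is:
Bags: B1 = {3, 4, 9, 10}  B2 = {4, 7, 9, 10}  B3 = {4, 7, 8, 9}  B4 = {2, 4, 9, 10}  B5 = {1, 2, 4, 9}  B6 = {3, 9, 10, 11}  B7 = {4, 5, 7, 8}  B8 = {5, 6, 7, 8}
Tree: B1–B2, B2–B3, B1–B4, B4–B5, B1–B6, B3–B7, B7–B8
The largest bag has 4 vertices, giving width 3; this decomposition certifies tw(G) ≤ 3. Conversely, {3, 9, 10, 11} is a clique of size 4, and the vertices of any clique must share a bag in every tree decomposition; so some bag has ≥ 4 vertices and tw(G) ≥ 3. Hence tw(G) = 3 exactly.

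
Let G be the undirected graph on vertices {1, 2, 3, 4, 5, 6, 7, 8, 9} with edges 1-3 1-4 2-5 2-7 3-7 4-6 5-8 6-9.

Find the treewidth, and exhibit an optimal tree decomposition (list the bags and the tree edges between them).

Treewidth 1.
One such decomposition:
Bags: B1 = {5, 8}  B2 = {2, 5}  B3 = {2, 7}  B4 = {3, 7}  B5 = {1, 3}  B6 = {1, 4}  B7 = {4, 6}  B8 = {6, 9}
Tree: B1–B2, B2–B3, B3–B4, B4–B5, B5–B6, B6–B7, B7–B8

The largest bag has 2 vertices, giving width 1; this decomposition certifies tw(G) ≤ 1. Since G has at least one edge (e.g. 8–5), it is not an edgeless graph, so tw(G) ≥ 1. Hence tw(G) = 1 exactly.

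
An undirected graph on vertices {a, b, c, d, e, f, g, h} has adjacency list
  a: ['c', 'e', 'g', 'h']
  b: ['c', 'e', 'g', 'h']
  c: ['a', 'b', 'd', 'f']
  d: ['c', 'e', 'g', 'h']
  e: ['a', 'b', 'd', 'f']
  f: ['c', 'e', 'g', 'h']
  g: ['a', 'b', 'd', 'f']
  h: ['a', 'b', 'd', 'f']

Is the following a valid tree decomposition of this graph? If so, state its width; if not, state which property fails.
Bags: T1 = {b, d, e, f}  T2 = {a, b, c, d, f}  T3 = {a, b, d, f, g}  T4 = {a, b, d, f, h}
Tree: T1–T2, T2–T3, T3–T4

A tree decomposition must satisfy three properties: every vertex lies in some bag; for every edge, both endpoints lie together in some bag; and for every vertex, the bags containing it form a connected subtree. Here edge (a,e) lies in no bag, so the decomposition is invalid.

No — edge (a,e) lies in no bag.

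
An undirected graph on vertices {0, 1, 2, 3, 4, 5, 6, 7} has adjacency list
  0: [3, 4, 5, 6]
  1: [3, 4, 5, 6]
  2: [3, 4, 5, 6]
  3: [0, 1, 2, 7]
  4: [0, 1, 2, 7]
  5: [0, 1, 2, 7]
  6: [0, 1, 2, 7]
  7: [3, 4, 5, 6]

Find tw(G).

A width-4 tree decomposition is:
Bags: B1 = {0, 1, 2, 3, 7}  B2 = {0, 1, 2, 5, 7}  B3 = {0, 1, 2, 6, 7}  B4 = {0, 1, 2, 4, 7}
Tree: B1–B2, B2–B3, B3–B4
The largest bag has 5 vertices, giving width 4; this decomposition certifies tw(G) ≤ 4. For the lower bound: the 5 vertex sets {1,3}, {0,5}, {6,7}, {2}, {4} are disjoint, each induces a connected subgraph, and every pair is joined by at least one edge of G. Contracting each set to a single vertex therefore yields K_{5} as a minor, and since treewidth is minor-monotone, tw(G) ≥ tw(K_{5}) = 4. The upper and lower bounds meet at 4, so that is the treewidth.

4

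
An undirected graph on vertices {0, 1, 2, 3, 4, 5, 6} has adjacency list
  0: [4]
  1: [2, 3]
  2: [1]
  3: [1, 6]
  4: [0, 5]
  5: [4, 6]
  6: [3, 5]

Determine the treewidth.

A width-1 tree decomposition is:
Bags: B1 = {1, 2}  B2 = {1, 3}  B3 = {3, 6}  B4 = {5, 6}  B5 = {4, 5}  B6 = {0, 4}
Tree: B1–B2, B2–B3, B3–B4, B4–B5, B5–B6
Every bag has size at most 2, so the width is 2 − 1 = 1 and tw(G) ≤ 1. Any graph with an edge has treewidth ≥ 1, and G has the edge 2–1. Hence tw(G) = 1 exactly.

1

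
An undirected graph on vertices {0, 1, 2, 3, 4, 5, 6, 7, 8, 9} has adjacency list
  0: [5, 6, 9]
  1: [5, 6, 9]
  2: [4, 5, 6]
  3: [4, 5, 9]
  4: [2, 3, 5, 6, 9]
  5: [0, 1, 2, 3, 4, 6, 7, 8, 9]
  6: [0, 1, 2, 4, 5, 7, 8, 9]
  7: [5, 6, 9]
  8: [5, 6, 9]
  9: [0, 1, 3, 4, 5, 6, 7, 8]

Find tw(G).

3

A width-3 tree decomposition is:
Bags: B1 = {4, 5, 6, 9}  B2 = {2, 4, 5, 6}  B3 = {1, 5, 6, 9}  B4 = {5, 6, 7, 9}  B5 = {3, 4, 5, 9}  B6 = {5, 6, 8, 9}  B7 = {0, 5, 6, 9}
Tree: B1–B2, B1–B3, B1–B4, B1–B5, B4–B6, B1–B7
Every bag has size at most 4, so the width is 4 − 1 = 3 and tw(G) ≤ 3. On the other hand G contains the 4-clique {3, 4, 5, 9}. A clique must lie in a single bag of any decomposition, so no decomposition can have width below 3. Therefore the treewidth is 3.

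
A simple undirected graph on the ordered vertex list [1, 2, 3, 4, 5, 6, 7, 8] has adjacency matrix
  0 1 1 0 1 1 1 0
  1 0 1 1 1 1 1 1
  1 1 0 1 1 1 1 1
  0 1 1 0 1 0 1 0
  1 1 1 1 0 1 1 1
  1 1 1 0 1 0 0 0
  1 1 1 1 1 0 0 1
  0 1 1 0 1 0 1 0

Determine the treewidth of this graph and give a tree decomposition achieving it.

Every bag has size at most 5, so the width is 5 − 1 = 4 and tw(G) ≤ 4. On the other hand G contains the 5-clique {1, 2, 3, 5, 6}. A clique must lie in a single bag of any decomposition, so no decomposition can have width below 4. Hence tw(G) = 4 exactly.

Treewidth 4.
One such decomposition:
Bags: B1 = {1, 2, 3, 5, 7}  B2 = {1, 2, 3, 5, 6}  B3 = {2, 3, 5, 7, 8}  B4 = {2, 3, 4, 5, 7}
Tree: B1–B2, B1–B3, B1–B4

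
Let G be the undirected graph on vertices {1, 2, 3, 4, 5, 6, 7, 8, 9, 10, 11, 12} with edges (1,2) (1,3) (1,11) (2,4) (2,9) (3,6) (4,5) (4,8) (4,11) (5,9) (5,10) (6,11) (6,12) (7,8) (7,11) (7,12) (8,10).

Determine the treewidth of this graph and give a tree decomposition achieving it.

Each bag holds 4 vertices, so the decomposition has width 3, which upper-bounds the treewidth. For the lower bound: the 4 vertex sets {3,6,12}, {7}, {11}, {1,2,4,8} are disjoint, each induces a connected subgraph, and every pair is joined by at least one edge of G. Contracting each set to a single vertex therefore yields K_{4} as a minor, and since treewidth is minor-monotone, tw(G) ≥ tw(K_{4}) = 3. Therefore the treewidth is 3.

Treewidth 3.
One optimal decomposition is:
Bags: B1 = {3, 6, 7, 12}  B2 = {3, 6, 7, 11}  B3 = {1, 3, 7, 11}  B4 = {1, 7, 8, 11}  B5 = {1, 4, 8, 11}  B6 = {1, 2, 4, 8}  B7 = {2, 4, 8, 10}  B8 = {2, 4, 5, 10}  B9 = {2, 5, 9, 10}
Tree: B1–B2, B2–B3, B3–B4, B4–B5, B5–B6, B6–B7, B7–B8, B8–B9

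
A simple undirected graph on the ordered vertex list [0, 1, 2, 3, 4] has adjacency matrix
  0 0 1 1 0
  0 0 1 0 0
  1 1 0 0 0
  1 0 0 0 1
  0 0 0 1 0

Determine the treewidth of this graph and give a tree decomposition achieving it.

Every bag has size at most 2, so the width is 2 − 1 = 1 and tw(G) ≤ 1. Any graph with an edge has treewidth ≥ 1, and G has the edge 1–2. Therefore the treewidth is 1.

Treewidth 1.
One optimal decomposition is:
Bags: B1 = {1, 2}  B2 = {0, 2}  B3 = {0, 3}  B4 = {3, 4}
Tree: B1–B2, B2–B3, B3–B4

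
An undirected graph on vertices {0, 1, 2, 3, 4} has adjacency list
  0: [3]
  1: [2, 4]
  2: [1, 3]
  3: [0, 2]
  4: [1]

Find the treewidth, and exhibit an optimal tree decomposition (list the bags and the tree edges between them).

Treewidth 1.
One optimal decomposition is:
Bags: B1 = {1, 4}  B2 = {1, 2}  B3 = {2, 3}  B4 = {0, 3}
Tree: B1–B2, B2–B3, B3–B4

Every bag has size at most 2, so the width is 2 − 1 = 1 and tw(G) ≤ 1. Since G has at least one edge (e.g. 4–1), it is not an edgeless graph, so tw(G) ≥ 1. Combining the bounds, tw(G) = 1.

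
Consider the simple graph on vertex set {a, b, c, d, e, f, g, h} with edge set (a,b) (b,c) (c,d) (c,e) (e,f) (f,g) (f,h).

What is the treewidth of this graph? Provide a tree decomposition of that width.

Treewidth 1.
Bags: B1 = {b, c}  B2 = {c, e}  B3 = {e, f}  B4 = {a, b}  B5 = {f, g}  B6 = {c, d}  B7 = {f, h}
Tree: B1–B2, B2–B3, B1–B4, B3–B5, B2–B6, B5–B7

Each bag holds 2 vertices, so the decomposition has width 1, which upper-bounds the treewidth. Since G has at least one edge (e.g. b–c), it is not an edgeless graph, so tw(G) ≥ 1. The upper and lower bounds meet at 1, so that is the treewidth.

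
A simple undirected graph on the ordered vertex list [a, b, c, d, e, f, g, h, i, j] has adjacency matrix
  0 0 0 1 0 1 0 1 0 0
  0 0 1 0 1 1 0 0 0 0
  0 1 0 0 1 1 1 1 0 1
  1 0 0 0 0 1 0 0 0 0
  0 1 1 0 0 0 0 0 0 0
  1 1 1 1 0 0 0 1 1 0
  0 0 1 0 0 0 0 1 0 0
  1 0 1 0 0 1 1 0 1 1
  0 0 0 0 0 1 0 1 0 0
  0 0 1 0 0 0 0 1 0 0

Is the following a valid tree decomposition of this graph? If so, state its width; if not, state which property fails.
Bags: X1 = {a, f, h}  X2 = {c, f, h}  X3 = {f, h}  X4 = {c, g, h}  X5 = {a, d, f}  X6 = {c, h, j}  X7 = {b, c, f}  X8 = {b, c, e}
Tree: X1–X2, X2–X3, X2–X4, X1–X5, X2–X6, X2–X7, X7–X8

No — vertex i appears in no bag.

A tree decomposition must satisfy three properties: every vertex lies in some bag; for every edge, both endpoints lie together in some bag; and for every vertex, the bags containing it form a connected subtree. Here vertex i appears in no bag, so the decomposition is invalid.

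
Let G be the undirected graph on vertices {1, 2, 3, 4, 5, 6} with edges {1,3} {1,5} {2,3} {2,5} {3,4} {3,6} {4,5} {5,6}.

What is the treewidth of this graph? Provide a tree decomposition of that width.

Each bag holds 3 vertices, so the decomposition has width 2, which upper-bounds the treewidth. For the lower bound, G contains the cycle 5–1–3–4–5, so G is not a forest; only forests have treewidth ≤ 1, hence tw(G) ≥ 2. Therefore the treewidth is 2.

Treewidth 2.
Bags: B1 = {1, 3, 5}  B2 = {3, 4, 5}  B3 = {2, 3, 5}  B4 = {3, 5, 6}
Tree: B1–B2, B2–B3, B3–B4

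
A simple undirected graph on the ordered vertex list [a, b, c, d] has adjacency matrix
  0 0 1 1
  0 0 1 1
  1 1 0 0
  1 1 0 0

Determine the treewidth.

A width-2 tree decomposition is:
Bags: B1 = {a, b, d}  B2 = {a, b, c}
Tree: B1–B2
Each bag holds 3 vertices, so the decomposition has width 2, which upper-bounds the treewidth. Since a–d–b–c–a is a cycle in G, G is not acyclic. Forests are exactly the graphs of treewidth ≤ 1, so tw(G) ≥ 2. Combining the bounds, tw(G) = 2.

2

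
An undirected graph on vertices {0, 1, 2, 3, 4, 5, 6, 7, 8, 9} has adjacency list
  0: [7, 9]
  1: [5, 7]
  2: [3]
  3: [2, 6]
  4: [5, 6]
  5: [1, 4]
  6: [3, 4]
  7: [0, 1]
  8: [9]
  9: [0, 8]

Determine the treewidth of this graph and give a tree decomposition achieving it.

Every bag has size at most 2, so the width is 2 − 1 = 1 and tw(G) ≤ 1. G has an edge, so its treewidth is at least 1. The upper and lower bounds meet at 1, so that is the treewidth.

Treewidth 1.
Bags: B1 = {8, 9}  B2 = {0, 9}  B3 = {0, 7}  B4 = {1, 7}  B5 = {1, 5}  B6 = {4, 5}  B7 = {4, 6}  B8 = {3, 6}  B9 = {2, 3}
Tree: B1–B2, B2–B3, B3–B4, B4–B5, B5–B6, B6–B7, B7–B8, B8–B9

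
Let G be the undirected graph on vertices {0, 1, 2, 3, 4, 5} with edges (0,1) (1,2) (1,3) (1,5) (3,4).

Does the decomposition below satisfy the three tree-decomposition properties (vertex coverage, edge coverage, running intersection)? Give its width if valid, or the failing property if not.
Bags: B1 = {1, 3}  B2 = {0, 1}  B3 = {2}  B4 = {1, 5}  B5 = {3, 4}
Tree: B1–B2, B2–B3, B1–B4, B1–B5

No — edge (1,2) lies in no bag.

A tree decomposition must satisfy three properties: every vertex lies in some bag; for every edge, both endpoints lie together in some bag; and for every vertex, the bags containing it form a connected subtree. Here edge (1,2) lies in no bag, so the decomposition is invalid.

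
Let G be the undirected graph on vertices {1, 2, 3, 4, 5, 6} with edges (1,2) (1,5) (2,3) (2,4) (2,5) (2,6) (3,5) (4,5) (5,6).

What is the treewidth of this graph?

2

A width-2 tree decomposition is:
Bags: B1 = {1, 2, 5}  B2 = {2, 4, 5}  B3 = {2, 5, 6}  B4 = {2, 3, 5}
Tree: B1–B2, B1–B3, B3–B4
Every bag has size at most 3, so the width is 3 − 1 = 2 and tw(G) ≤ 2. Conversely, {1, 2, 5} is a clique of size 3, and the vertices of any clique must share a bag in every tree decomposition; so some bag has ≥ 3 vertices and tw(G) ≥ 2. Combining the bounds, tw(G) = 2.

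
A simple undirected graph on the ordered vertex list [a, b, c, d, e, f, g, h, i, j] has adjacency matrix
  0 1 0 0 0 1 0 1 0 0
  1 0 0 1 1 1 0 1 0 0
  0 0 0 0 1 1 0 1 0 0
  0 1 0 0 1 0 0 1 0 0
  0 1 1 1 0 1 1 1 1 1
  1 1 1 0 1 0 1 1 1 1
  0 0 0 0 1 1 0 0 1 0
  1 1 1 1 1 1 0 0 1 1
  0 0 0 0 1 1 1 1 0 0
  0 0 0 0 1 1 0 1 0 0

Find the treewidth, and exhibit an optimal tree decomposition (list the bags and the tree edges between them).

Treewidth 3.
One such decomposition:
Bags: B1 = {e, f, h, i}  B2 = {c, e, f, h}  B3 = {b, e, f, h}  B4 = {a, b, f, h}  B5 = {e, f, h, j}  B6 = {e, f, g, i}  B7 = {b, d, e, h}
Tree: B1–B2, B2–B3, B3–B4, B1–B5, B1–B6, B3–B7

The largest bag has 4 vertices, giving width 3; this decomposition certifies tw(G) ≤ 3. Conversely, {b, d, e, h} is a clique of size 4, and the vertices of any clique must share a bag in every tree decomposition; so some bag has ≥ 4 vertices and tw(G) ≥ 3. Combining the bounds, tw(G) = 3.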